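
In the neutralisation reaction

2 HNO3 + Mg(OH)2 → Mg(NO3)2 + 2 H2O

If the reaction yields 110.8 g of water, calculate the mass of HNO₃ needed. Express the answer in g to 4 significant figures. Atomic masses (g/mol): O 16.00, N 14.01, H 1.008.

387.6 g

M(H2O) = 2(1.008) + 16.00 = 18.016 g/mol.
M(HNO3) = 1.008 + 14.01 + 3(16.00) = 63.018 g/mol.
n(H2O) = 110.80 g / 18.016 g/mol = 6.1501 mol.
From the equation the H2O:HNO3 mole ratio is 2:2, so n(HNO3) = 6.1501 × 2/2 = 6.1501 mol.
Mass of HNO3 = 6.1501 mol × 63.018 g/mol = 387.57 g.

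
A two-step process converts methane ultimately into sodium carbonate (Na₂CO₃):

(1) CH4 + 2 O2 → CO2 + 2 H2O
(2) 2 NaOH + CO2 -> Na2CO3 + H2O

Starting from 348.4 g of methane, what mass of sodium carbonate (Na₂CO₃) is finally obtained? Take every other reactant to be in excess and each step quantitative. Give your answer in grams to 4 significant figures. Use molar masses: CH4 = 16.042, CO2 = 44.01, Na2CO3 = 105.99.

2302 g

n(CH4) = 348.40 / 16.042 = 21.718 mol.
Step 1 gives a 1:1 ratio of CH4 to CO2, so n(CO2) = 21.718 mol.
In step 2 the CO2:Na2CO3 ratio is 1:1, so n(Na2CO3) = 21.718 mol.
Mass of Na2CO3 = 21.718 × 105.99 = 2301.9 g.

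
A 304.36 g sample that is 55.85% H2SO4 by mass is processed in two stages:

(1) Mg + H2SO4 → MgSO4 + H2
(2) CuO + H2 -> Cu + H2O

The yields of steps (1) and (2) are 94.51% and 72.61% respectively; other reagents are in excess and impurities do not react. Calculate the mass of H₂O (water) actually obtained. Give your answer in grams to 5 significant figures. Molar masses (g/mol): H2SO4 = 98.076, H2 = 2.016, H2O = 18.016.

Pure H2SO4 = 304.36 × 0.5585 = 169.985 g.
n(H2SO4) = 169.985 / 98.076 = 1.73320 mol.
Step 1 (H2SO4:H2 = 1:1): theoretical n(H2) = 1.73320 mol; at 94.51% yield, n(H2) = 1.63804 mol.
Step 2 (H2:H2O = 1:1): theoretical n(H2O) = 1.63804 mol, so theoretical mass = 1.63804 × 18.016 = 29.5110 g.
At 72.61% yield, actual mass of H2O = 29.5110 × 0.7261 = 21.4279 g.

21.428 g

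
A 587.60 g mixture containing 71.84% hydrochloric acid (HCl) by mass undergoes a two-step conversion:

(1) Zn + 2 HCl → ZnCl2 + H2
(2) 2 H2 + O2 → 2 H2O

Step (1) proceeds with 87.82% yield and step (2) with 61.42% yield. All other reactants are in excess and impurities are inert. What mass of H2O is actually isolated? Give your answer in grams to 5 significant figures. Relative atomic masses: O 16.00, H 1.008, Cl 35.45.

56.258 g

Pure HCl = 587.60 × 0.7184 = 422.132 g.
M(HCl) = 1.008 + 35.45 = 36.458 g/mol.
M(H2O) = 2(1.008) + 16.00 = 18.016 g/mol.
n(HCl) = 422.132 / 36.458 = 11.5786 mol.
Step 1 (HCl:H2 = 2:1): theoretical n(H2) = 5.78929 mol; at 87.82% yield, n(H2) = 5.08415 mol.
Step 2 (H2:H2O = 2:2): theoretical n(H2O) = 5.08415 mol, so theoretical mass = 5.08415 × 18.016 = 91.5961 g.
At 61.42% yield, actual mass of H2O = 91.5961 × 0.6142 = 56.2583 g.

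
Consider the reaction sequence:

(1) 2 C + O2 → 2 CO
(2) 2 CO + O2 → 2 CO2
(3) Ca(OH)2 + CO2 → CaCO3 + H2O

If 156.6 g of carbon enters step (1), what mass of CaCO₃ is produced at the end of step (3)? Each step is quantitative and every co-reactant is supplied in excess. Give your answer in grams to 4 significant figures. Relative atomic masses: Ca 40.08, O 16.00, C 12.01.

M(C) = 12.01 g/mol.
M(CaCO3) = 40.08 + 12.01 + 3(16.00) = 100.09 g/mol.
n(C) = 156.6 / 12.01 = 13.039 mol.
Reaction (1): C→CO ratio 2:2 ⇒ n(CO) = 13.039 mol.
Reaction (2): CO→CO2 ratio 2:2 ⇒ n(CO2) = 13.039 mol.
Reaction (3): CO2→CaCO3 ratio 1:1 ⇒ n(CaCO3) = 13.039 mol.
Mass of CaCO3 = 13.039 × 100.09 = 1305.1 g.

1305 g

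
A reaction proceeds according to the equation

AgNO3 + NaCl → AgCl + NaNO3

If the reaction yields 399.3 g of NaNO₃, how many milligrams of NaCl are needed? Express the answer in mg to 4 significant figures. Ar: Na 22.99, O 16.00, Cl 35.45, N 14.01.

274500 mg

M(NaNO3) = 22.99 + 14.01 + 3(16.00) = 85.00 g/mol.
M(NaCl) = 22.99 + 35.45 = 58.44 g/mol.
n(NaNO3) = 399.30 g / 85.00 g/mol = 4.6976 mol.
From the equation the NaNO3:NaCl mole ratio is 1:1, so n(NaCl) = 4.6976 × 1/1 = 4.6976 mol.
Mass of NaCl = 4.6976 mol × 58.44 g/mol = 274.53 g.
Converting to mg: 274.53 g = 274500 mg.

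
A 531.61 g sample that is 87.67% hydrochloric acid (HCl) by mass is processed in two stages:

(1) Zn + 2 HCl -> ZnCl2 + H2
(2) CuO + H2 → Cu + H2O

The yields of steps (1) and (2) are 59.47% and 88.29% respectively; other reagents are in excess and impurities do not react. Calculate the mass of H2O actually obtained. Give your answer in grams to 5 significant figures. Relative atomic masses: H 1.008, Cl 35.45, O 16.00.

Pure HCl = 531.61 × 0.8767 = 466.062 g.
M(HCl) = 1.008 + 35.45 = 36.458 g/mol.
M(H2O) = 2(1.008) + 16.00 = 18.016 g/mol.
n(HCl) = 466.062 / 36.458 = 12.7835 mol.
Step 1 (HCl:H2 = 2:1): theoretical n(H2) = 6.39177 mol; at 59.47% yield, n(H2) = 3.80119 mol.
Step 2 (H2:H2O = 1:1): theoretical n(H2O) = 3.80119 mol, so theoretical mass = 3.80119 × 18.016 = 68.4822 g.
At 88.29% yield, actual mass of H2O = 68.4822 × 0.8829 = 60.4629 g.

60.463 g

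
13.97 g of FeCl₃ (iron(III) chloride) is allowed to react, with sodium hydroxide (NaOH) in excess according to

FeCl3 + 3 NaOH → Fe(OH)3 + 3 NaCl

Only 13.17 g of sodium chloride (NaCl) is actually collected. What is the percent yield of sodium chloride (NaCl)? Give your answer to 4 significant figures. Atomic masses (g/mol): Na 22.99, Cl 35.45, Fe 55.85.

87.22 %

M(FeCl3) = 55.85 + 3(35.45) = 162.20 g/mol.
M(NaCl) = 22.99 + 35.45 = 58.44 g/mol.
n(FeCl3) = 13.970 g / 162.20 g/mol = 0.086128 mol.
From the equation the FeCl3:NaCl mole ratio is 1:3, so n(NaCl) = 0.086128 × 3/1 = 0.25838 mol.
Mass of NaCl = 0.25838 mol × 58.44 g/mol = 15.100 g.
This is the theoretical yield. Percent yield = 13.17 g / 15.100 g × 100% = 87.219%.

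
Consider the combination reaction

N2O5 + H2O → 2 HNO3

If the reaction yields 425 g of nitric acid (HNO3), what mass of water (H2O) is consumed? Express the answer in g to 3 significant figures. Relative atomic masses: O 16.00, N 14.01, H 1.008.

60.8 g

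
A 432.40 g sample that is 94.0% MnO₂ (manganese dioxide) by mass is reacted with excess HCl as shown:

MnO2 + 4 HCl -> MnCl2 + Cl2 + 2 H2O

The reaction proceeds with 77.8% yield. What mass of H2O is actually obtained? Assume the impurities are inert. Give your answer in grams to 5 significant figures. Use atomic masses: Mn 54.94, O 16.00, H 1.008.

Pure MnO2 available = 432.40 g × 0.940 = 406.456 g.
M(MnO2) = 54.94 + 2(16.00) = 86.94 g/mol.
M(H2O) = 2(1.008) + 16.00 = 18.016 g/mol.
n(MnO2) = 406.456 g / 86.94 g/mol = 4.67513 mol.
From the equation the MnO2:H2O mole ratio is 1:2, so n(H2O) = 4.67513 × 2/1 = 9.35026 mol.
Mass of H2O = 9.35026 mol × 18.016 g/mol = 168.454 g.
Actual mass collected = 168.454 g × 0.778 = 131.057 g.

131.06 g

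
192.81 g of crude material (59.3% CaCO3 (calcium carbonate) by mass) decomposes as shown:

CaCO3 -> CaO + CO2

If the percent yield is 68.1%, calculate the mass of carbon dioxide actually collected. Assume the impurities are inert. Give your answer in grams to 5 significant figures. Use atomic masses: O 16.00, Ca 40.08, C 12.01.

34.237 g

Pure CaCO3 available = 192.81 g × 0.593 = 114.336 g.
M(CaCO3) = 40.08 + 12.01 + 3(16.00) = 100.09 g/mol.
M(CO2) = 12.01 + 2(16.00) = 44.01 g/mol.
n(CaCO3) = 114.336 g / 100.09 g/mol = 1.14234 mol.
From the equation the CaCO3:CO2 mole ratio is 1:1, so n(CO2) = 1.14234 × 1/1 = 1.14234 mol.
Mass of CO2 = 1.14234 mol × 44.01 g/mol = 50.2742 g.
Actual mass collected = 50.2742 g × 0.681 = 34.2367 g.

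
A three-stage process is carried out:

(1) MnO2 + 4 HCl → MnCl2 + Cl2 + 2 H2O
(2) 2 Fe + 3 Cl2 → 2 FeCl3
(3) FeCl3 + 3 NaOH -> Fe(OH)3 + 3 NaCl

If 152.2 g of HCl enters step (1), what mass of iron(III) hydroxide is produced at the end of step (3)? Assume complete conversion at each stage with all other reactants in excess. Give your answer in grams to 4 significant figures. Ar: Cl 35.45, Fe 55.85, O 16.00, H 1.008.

74.36 g

M(HCl) = 1.008 + 35.45 = 36.458 g/mol.
M(Fe(OH)3) = 55.85 + 3(16.00) + 3(1.008) = 106.874 g/mol.
n(HCl) = 152.2 / 36.458 = 4.1747 mol.
Reaction (1): HCl→Cl2 ratio 4:1 ⇒ n(Cl2) = 1.0437 mol.
Reaction (2): Cl2→FeCl3 ratio 3:2 ⇒ n(FeCl3) = 0.69578 mol.
Reaction (3): FeCl3→Fe(OH)3 ratio 1:1 ⇒ n(Fe(OH)3) = 0.69578 mol.
Mass of Fe(OH)3 = 0.69578 × 106.874 = 74.361 g.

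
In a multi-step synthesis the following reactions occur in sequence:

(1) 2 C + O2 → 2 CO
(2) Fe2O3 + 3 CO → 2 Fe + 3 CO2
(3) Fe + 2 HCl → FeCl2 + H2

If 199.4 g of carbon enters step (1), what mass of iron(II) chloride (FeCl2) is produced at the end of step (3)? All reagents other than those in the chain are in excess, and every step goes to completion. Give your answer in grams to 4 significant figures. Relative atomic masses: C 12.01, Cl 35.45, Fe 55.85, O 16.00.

1403 g

M(C) = 12.01 g/mol.
M(FeCl2) = 55.85 + 2(35.45) = 126.75 g/mol.
n(C) = 199.4 / 12.01 = 16.603 mol.
Reaction (1): C→CO ratio 2:2 ⇒ n(CO) = 16.603 mol.
Reaction (2): CO→Fe ratio 3:2 ⇒ n(Fe) = 11.069 mol.
Reaction (3): Fe→FeCl2 ratio 1:1 ⇒ n(FeCl2) = 11.069 mol.
Mass of FeCl2 = 11.069 × 126.75 = 1402.9 g.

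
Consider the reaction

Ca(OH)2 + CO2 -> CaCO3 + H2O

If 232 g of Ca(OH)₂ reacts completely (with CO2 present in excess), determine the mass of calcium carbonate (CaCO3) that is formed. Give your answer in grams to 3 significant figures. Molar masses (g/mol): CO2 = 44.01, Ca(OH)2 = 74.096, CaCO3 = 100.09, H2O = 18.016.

313 g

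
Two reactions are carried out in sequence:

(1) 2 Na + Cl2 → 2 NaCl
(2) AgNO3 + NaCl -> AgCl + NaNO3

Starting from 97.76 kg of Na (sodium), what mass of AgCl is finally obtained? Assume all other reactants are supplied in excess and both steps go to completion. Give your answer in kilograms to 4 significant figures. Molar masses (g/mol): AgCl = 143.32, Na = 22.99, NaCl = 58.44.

97.76 kg = 97760 g.
n(Na) = 97760 / 22.99 = 4252.3 mol.
Step 1 gives a 2:2 ratio of Na to NaCl, so n(NaCl) = 4252.3 mol.
In step 2 the NaCl:AgCl ratio is 1:1, so n(AgCl) = 4252.3 mol.
Mass of AgCl = 4252.3 × 143.32 = 609440 g = 609.4 kg.

609.4 kg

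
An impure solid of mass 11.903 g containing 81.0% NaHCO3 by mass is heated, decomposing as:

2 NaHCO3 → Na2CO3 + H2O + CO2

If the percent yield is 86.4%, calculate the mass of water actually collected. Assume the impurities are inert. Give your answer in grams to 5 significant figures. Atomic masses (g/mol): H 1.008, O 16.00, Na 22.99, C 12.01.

Pure NaHCO3 available = 11.903 g × 0.810 = 9.64143 g.
M(NaHCO3) = 22.99 + 1.008 + 12.01 + 3(16.00) = 84.008 g/mol.
M(H2O) = 2(1.008) + 16.00 = 18.016 g/mol.
n(NaHCO3) = 9.64143 g / 84.008 g/mol = 0.114768 mol.
From the equation the NaHCO3:H2O mole ratio is 2:1, so n(H2O) = 0.114768 × 1/2 = 0.0573840 mol.
Mass of H2O = 0.0573840 mol × 18.016 g/mol = 1.03383 g.
Actual mass collected = 1.03383 g × 0.864 = 0.893229 g.

0.89323 g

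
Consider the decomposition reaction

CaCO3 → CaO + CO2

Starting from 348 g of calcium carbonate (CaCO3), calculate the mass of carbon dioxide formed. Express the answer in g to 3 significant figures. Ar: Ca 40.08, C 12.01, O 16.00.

153 g

M(CaCO3) = 40.08 + 12.01 + 3(16.00) = 100.09 g/mol.
M(CO2) = 12.01 + 2(16.00) = 44.01 g/mol.
n(CaCO3) = 348.0 g / 100.09 g/mol = 3.477 mol.
From the equation the CaCO3:CO2 mole ratio is 1:1, so n(CO2) = 3.477 × 1/1 = 3.477 mol.
Mass of CO2 = 3.477 mol × 44.01 g/mol = 153.0 g.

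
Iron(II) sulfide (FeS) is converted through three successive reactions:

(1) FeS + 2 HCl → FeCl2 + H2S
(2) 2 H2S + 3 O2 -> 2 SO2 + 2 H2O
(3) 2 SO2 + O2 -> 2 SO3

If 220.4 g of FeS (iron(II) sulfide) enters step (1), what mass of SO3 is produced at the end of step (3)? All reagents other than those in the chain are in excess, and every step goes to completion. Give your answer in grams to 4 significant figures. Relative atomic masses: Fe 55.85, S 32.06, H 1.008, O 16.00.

M(FeS) = 55.85 + 32.06 = 87.91 g/mol.
M(SO3) = 32.06 + 3(16.00) = 80.06 g/mol.
n(FeS) = 220.4 / 87.91 = 2.5071 mol.
Reaction (1): FeS→H2S ratio 1:1 ⇒ n(H2S) = 2.5071 mol.
Reaction (2): H2S→SO2 ratio 2:2 ⇒ n(SO2) = 2.5071 mol.
Reaction (3): SO2→SO3 ratio 2:2 ⇒ n(SO3) = 2.5071 mol.
Mass of SO3 = 2.5071 × 80.06 = 200.72 g.

200.7 g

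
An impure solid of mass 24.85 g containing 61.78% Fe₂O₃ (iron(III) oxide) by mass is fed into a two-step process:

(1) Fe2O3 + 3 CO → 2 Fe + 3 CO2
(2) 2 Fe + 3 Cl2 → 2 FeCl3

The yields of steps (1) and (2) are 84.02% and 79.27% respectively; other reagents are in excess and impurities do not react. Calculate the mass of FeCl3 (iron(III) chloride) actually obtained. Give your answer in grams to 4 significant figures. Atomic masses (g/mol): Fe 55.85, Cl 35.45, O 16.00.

Pure Fe2O3 = 24.85 × 0.6178 = 15.352 g.
M(Fe2O3) = 2(55.85) + 3(16.00) = 159.70 g/mol.
M(FeCl3) = 55.85 + 3(35.45) = 162.20 g/mol.
n(Fe2O3) = 15.352 / 159.70 = 0.096132 mol.
Step 1 (Fe2O3:Fe = 1:2): theoretical n(Fe) = 0.19226 mol; at 84.02% yield, n(Fe) = 0.16154 mol.
Step 2 (Fe:FeCl3 = 2:2): theoretical n(FeCl3) = 0.16154 mol, so theoretical mass = 0.16154 × 162.20 = 26.202 g.
At 79.27% yield, actual mass of FeCl3 = 26.202 × 0.7927 = 20.770 g.

20.77 g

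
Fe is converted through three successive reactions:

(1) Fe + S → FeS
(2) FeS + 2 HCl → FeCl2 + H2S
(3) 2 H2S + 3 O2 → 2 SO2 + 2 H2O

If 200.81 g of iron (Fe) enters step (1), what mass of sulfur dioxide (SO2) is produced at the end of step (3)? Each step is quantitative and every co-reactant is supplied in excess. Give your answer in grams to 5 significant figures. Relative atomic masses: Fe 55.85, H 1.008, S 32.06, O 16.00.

M(Fe) = 55.85 g/mol.
M(SO2) = 32.06 + 2(16.00) = 64.06 g/mol.
n(Fe) = 200.81 / 55.85 = 3.59552 mol.
Reaction (1): Fe→FeS ratio 1:1 ⇒ n(FeS) = 3.59552 mol.
Reaction (2): FeS→H2S ratio 1:1 ⇒ n(H2S) = 3.59552 mol.
Reaction (3): H2S→SO2 ratio 2:2 ⇒ n(SO2) = 3.59552 mol.
Mass of SO2 = 3.59552 × 64.06 = 230.329 g.

230.33 g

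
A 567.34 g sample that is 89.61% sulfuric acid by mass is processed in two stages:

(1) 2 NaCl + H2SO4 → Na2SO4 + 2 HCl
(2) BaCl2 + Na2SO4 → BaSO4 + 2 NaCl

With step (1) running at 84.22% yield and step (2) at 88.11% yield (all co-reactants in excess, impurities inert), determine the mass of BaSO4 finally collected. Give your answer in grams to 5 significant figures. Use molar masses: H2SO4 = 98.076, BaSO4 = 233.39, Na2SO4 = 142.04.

Pure H2SO4 = 567.34 × 0.8961 = 508.393 g.
n(H2SO4) = 508.393 / 98.076 = 5.18367 mol.
Step 1 (H2SO4:Na2SO4 = 1:1): theoretical n(Na2SO4) = 5.18367 mol; at 84.22% yield, n(Na2SO4) = 4.36568 mol.
Step 2 (Na2SO4:BaSO4 = 1:1): theoretical n(BaSO4) = 4.36568 mol, so theoretical mass = 4.36568 × 233.39 = 1018.91 g.
At 88.11% yield, actual mass of BaSO4 = 1018.91 × 0.8811 = 897.759 g.

897.76 g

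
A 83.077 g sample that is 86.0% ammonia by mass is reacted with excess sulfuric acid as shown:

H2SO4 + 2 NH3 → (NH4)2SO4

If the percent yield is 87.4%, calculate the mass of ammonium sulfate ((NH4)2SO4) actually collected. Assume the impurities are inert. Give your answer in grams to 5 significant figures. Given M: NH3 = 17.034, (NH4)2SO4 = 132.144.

Pure NH3 available = 83.077 g × 0.860 = 71.4462 g.
n(NH3) = 71.4462 g / 17.034 g/mol = 4.19433 mol.
From the equation the NH3:(NH4)2SO4 mole ratio is 2:1, so n((NH4)2SO4) = 4.19433 × 1/2 = 2.09717 mol.
Mass of (NH4)2SO4 = 2.09717 mol × 132.144 g/mol = 277.128 g.
Actual mass collected = 277.128 g × 0.874 = 242.210 g.

242.21 g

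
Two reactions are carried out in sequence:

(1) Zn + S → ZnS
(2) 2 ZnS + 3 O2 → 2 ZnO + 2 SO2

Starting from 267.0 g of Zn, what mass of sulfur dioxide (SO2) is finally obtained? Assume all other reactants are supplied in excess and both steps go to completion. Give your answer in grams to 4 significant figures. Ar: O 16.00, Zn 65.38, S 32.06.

M(Zn) = 65.38 g/mol.
M(SO2) = 32.06 + 2(16.00) = 64.06 g/mol.
n(Zn) = 267.00 / 65.38 = 4.0838 mol.
Step 1 gives a 1:1 ratio of Zn to ZnS, so n(ZnS) = 4.0838 mol.
In step 2 the ZnS:SO2 ratio is 2:2, so n(SO2) = 4.0838 mol.
Mass of SO2 = 4.0838 × 64.06 = 261.61 g.

261.6 g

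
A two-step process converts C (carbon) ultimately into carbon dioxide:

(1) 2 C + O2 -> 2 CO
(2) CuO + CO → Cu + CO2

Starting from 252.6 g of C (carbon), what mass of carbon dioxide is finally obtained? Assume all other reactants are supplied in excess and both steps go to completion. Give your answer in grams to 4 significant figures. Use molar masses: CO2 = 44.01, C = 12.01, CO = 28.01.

n(C) = 252.60 / 12.01 = 21.032 mol.
Step 1 gives a 2:2 ratio of C to CO, so n(CO) = 21.032 mol.
In step 2 the CO:CO2 ratio is 1:1, so n(CO2) = 21.032 mol.
Mass of CO2 = 21.032 × 44.01 = 925.64 g.

925.6 g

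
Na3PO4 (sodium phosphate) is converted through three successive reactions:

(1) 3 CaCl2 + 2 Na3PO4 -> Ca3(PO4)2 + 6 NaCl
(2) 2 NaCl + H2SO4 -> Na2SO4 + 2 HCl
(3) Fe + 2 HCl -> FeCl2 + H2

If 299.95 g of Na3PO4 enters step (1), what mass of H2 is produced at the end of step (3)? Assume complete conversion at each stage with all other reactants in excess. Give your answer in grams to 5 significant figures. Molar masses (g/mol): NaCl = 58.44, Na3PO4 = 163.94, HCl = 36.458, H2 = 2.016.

n(Na3PO4) = 299.95 / 163.94 = 1.82963 mol.
Reaction (1): Na3PO4→NaCl ratio 2:6 ⇒ n(NaCl) = 5.48890 mol.
Reaction (2): NaCl→HCl ratio 2:2 ⇒ n(HCl) = 5.48890 mol.
Reaction (3): HCl→H2 ratio 2:1 ⇒ n(H2) = 2.74445 mol.
Mass of H2 = 2.74445 × 2.016 = 5.53281 g.

5.5328 g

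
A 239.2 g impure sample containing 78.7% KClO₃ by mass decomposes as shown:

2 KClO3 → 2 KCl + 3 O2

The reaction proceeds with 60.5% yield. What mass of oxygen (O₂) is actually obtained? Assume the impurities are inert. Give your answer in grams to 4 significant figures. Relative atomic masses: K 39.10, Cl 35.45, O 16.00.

Pure KClO3 available = 239.2 g × 0.787 = 188.25 g.
M(KClO3) = 39.10 + 35.45 + 3(16.00) = 122.55 g/mol.
M(O2) = 2(16.00) = 32.00 g/mol.
n(KClO3) = 188.25 g / 122.55 g/mol = 1.5361 mol.
From the equation the KClO3:O2 mole ratio is 2:3, so n(O2) = 1.5361 × 3/2 = 2.3042 mol.
Mass of O2 = 2.3042 mol × 32.00 g/mol = 73.733 g.
Actual mass collected = 73.733 g × 0.605 = 44.609 g.

44.61 g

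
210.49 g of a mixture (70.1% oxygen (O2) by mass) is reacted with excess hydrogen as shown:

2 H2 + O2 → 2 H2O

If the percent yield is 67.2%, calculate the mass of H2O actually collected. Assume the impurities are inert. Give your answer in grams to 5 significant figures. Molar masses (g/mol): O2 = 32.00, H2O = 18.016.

111.65 g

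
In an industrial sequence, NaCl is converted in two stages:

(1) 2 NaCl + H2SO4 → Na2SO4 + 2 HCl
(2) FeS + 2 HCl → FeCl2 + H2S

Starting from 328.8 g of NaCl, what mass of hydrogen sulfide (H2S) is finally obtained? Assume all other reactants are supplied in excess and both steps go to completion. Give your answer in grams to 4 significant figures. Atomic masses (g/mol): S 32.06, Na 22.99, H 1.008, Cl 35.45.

95.86 g

M(NaCl) = 22.99 + 35.45 = 58.44 g/mol.
M(H2S) = 2(1.008) + 32.06 = 34.076 g/mol.
n(NaCl) = 328.80 / 58.44 = 5.6263 mol.
Step 1 gives a 2:2 ratio of NaCl to HCl, so n(HCl) = 5.6263 mol.
In step 2 the HCl:H2S ratio is 2:1, so n(H2S) = 2.8131 mol.
Mass of H2S = 2.8131 × 34.076 = 95.861 g.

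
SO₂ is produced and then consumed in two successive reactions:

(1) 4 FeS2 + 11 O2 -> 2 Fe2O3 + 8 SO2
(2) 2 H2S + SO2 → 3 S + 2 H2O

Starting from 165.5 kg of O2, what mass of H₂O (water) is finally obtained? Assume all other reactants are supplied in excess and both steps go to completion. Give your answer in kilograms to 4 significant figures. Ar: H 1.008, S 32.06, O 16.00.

135.5 kg

M(O2) = 2(16.00) = 32.00 g/mol.
M(H2O) = 2(1.008) + 16.00 = 18.016 g/mol.
165.5 kg = 165500 g.
n(O2) = 165500 / 32.00 = 5171.9 mol.
Step 1 gives a 11:8 ratio of O2 to SO2, so n(SO2) = 3761.4 mol.
In step 2 the SO2:H2O ratio is 1:2, so n(H2O) = 7522.7 mol.
Mass of H2O = 7522.7 × 18.016 = 135530 g = 135.5 kg.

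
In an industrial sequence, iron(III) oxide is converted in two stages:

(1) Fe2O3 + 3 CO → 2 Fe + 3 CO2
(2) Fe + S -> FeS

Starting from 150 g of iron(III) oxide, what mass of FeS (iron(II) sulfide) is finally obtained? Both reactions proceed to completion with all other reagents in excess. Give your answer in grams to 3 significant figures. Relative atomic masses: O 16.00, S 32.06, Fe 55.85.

M(Fe2O3) = 2(55.85) + 3(16.00) = 159.70 g/mol.
M(FeS) = 55.85 + 32.06 = 87.91 g/mol.
n(Fe2O3) = 150.0 / 159.70 = 0.9393 mol.
Step 1 gives a 1:2 ratio of Fe2O3 to Fe, so n(Fe) = 1.879 mol.
In step 2 the Fe:FeS ratio is 1:1, so n(FeS) = 1.879 mol.
Mass of FeS = 1.879 × 87.91 = 165.1 g.

165 g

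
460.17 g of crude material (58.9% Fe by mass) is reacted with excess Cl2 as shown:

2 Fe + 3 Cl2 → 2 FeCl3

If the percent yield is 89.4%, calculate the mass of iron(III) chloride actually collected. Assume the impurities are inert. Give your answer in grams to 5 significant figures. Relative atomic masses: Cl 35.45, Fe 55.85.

703.72 g

Pure Fe available = 460.17 g × 0.589 = 271.040 g.
M(Fe) = 55.85 g/mol.
M(FeCl3) = 55.85 + 3(35.45) = 162.20 g/mol.
n(Fe) = 271.040 g / 55.85 g/mol = 4.85300 mol.
From the equation the Fe:FeCl3 mole ratio is 2:2, so n(FeCl3) = 4.85300 × 2/2 = 4.85300 mol.
Mass of FeCl3 = 4.85300 mol × 162.20 g/mol = 787.157 g.
Actual mass collected = 787.157 g × 0.894 = 703.718 g.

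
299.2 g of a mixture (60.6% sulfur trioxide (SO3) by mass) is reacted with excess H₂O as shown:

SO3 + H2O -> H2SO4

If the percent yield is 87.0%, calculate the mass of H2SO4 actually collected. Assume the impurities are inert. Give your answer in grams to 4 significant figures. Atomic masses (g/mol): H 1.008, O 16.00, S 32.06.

193.2 g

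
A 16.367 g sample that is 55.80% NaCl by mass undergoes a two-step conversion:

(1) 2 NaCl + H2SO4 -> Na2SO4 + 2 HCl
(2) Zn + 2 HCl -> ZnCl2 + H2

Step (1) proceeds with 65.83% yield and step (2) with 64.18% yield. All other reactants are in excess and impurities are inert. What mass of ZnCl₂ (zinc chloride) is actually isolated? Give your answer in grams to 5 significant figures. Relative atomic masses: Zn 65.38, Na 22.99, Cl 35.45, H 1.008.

Pure NaCl = 16.367 × 0.5580 = 9.13279 g.
M(NaCl) = 22.99 + 35.45 = 58.44 g/mol.
M(ZnCl2) = 65.38 + 2(35.45) = 136.28 g/mol.
n(NaCl) = 9.13279 / 58.44 = 0.156276 mol.
Step 1 (NaCl:HCl = 2:2): theoretical n(HCl) = 0.156276 mol; at 65.83% yield, n(HCl) = 0.102877 mol.
Step 2 (HCl:ZnCl2 = 2:1): theoretical n(ZnCl2) = 0.0514383 mol, so theoretical mass = 0.0514383 × 136.28 = 7.01002 g.
At 64.18% yield, actual mass of ZnCl2 = 7.01002 × 0.6418 = 4.49903 g.

4.4990 g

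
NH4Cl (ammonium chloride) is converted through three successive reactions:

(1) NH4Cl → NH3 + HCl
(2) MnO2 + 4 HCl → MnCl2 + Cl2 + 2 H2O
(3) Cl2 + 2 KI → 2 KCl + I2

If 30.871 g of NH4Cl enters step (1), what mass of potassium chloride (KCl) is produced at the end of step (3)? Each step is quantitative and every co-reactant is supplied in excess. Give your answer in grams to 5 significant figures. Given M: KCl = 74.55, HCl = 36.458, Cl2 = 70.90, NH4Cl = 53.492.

21.512 g

n(NH4Cl) = 30.871 / 53.492 = 0.577114 mol.
Reaction (1): NH4Cl→HCl ratio 1:1 ⇒ n(HCl) = 0.577114 mol.
Reaction (2): HCl→Cl2 ratio 4:1 ⇒ n(Cl2) = 0.144279 mol.
Reaction (3): Cl2→KCl ratio 1:2 ⇒ n(KCl) = 0.288557 mol.
Mass of KCl = 0.288557 × 74.55 = 21.5119 g.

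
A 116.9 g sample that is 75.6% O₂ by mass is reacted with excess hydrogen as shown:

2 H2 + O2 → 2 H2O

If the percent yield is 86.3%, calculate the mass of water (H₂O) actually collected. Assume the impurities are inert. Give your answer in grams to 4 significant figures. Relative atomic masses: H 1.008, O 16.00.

Pure O2 available = 116.9 g × 0.756 = 88.376 g.
M(O2) = 2(16.00) = 32.00 g/mol.
M(H2O) = 2(1.008) + 16.00 = 18.016 g/mol.
n(O2) = 88.376 g / 32.00 g/mol = 2.7618 mol.
From the equation the O2:H2O mole ratio is 1:2, so n(H2O) = 2.7618 × 2/1 = 5.5235 mol.
Mass of H2O = 5.5235 mol × 18.016 g/mol = 99.512 g.
Actual mass collected = 99.512 g × 0.863 = 85.879 g.

85.88 g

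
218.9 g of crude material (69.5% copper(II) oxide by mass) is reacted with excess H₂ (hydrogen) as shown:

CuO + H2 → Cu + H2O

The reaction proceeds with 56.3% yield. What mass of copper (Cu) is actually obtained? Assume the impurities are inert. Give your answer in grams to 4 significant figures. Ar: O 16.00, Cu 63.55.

Pure CuO available = 218.9 g × 0.695 = 152.14 g.
M(CuO) = 63.55 + 16.00 = 79.55 g/mol.
M(Cu) = 63.55 g/mol.
n(CuO) = 152.14 g / 79.55 g/mol = 1.9125 mol.
From the equation the CuO:Cu mole ratio is 1:1, so n(Cu) = 1.9125 × 1/1 = 1.9125 mol.
Mass of Cu = 1.9125 mol × 63.55 g/mol = 121.54 g.
Actual mass collected = 121.54 g × 0.563 = 68.425 g.

68.42 g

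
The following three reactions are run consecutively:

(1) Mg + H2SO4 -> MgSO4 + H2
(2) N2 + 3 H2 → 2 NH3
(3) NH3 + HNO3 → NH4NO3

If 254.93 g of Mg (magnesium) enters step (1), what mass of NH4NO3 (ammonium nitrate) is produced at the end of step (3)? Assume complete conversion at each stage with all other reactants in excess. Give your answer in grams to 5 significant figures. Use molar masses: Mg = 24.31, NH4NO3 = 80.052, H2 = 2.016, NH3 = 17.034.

559.65 g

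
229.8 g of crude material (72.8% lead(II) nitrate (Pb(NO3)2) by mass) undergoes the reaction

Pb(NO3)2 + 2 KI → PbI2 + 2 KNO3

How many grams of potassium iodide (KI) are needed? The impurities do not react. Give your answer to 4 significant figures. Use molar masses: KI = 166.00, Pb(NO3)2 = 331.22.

167.7 g

Mass of pure Pb(NO3)2 = 229.8 g × 0.728 = 167.29 g.
n(Pb(NO3)2) = 167.29 g / 331.22 g/mol = 0.50509 mol.
From the equation the Pb(NO3)2:KI mole ratio is 1:2, so n(KI) = 0.50509 × 2/1 = 1.0102 mol.
Mass of KI = 1.0102 mol × 166.00 g/mol = 167.69 g.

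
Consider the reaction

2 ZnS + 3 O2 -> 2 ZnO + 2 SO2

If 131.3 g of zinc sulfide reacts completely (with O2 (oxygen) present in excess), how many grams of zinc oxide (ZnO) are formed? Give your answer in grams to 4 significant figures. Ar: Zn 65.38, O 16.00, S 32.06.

109.7 g

M(ZnS) = 65.38 + 32.06 = 97.44 g/mol.
M(ZnO) = 65.38 + 16.00 = 81.38 g/mol.
n(ZnS) = 131.30 g / 97.44 g/mol = 1.3475 mol.
From the equation the ZnS:ZnO mole ratio is 2:2, so n(ZnO) = 1.3475 × 2/2 = 1.3475 mol.
Mass of ZnO = 1.3475 mol × 81.38 g/mol = 109.66 g.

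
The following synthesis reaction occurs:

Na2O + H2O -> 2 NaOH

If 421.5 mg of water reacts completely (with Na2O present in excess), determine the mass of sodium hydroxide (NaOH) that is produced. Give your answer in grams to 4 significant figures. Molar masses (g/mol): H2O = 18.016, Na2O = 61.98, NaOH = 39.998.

1.872 g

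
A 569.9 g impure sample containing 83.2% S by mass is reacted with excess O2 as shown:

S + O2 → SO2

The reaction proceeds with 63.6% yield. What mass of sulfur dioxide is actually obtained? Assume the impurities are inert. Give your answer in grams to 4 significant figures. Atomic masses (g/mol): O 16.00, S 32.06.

602.6 g

Pure S available = 569.9 g × 0.832 = 474.16 g.
M(S) = 32.06 g/mol.
M(SO2) = 32.06 + 2(16.00) = 64.06 g/mol.
n(S) = 474.16 g / 32.06 g/mol = 14.790 mol.
From the equation the S:SO2 mole ratio is 1:1, so n(SO2) = 14.790 × 1/1 = 14.790 mol.
Mass of SO2 = 14.790 mol × 64.06 g/mol = 947.43 g.
Actual mass collected = 947.43 g × 0.636 = 602.56 g.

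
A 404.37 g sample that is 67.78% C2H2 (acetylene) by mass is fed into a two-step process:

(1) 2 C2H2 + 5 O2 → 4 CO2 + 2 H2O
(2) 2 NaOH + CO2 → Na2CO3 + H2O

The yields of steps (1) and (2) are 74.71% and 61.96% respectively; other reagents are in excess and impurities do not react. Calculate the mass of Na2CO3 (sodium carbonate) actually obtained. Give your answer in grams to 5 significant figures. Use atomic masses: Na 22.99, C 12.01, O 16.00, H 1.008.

1033.0 g

Pure C2H2 = 404.37 × 0.6778 = 274.082 g.
M(C2H2) = 2(12.01) + 2(1.008) = 26.036 g/mol.
M(Na2CO3) = 2(22.99) + 12.01 + 3(16.00) = 105.99 g/mol.
n(C2H2) = 274.082 / 26.036 = 10.5270 mol.
Step 1 (C2H2:CO2 = 2:4): theoretical n(CO2) = 21.0541 mol; at 74.71% yield, n(CO2) = 15.7295 mol.
Step 2 (CO2:Na2CO3 = 1:1): theoretical n(Na2CO3) = 15.7295 mol, so theoretical mass = 15.7295 × 105.99 = 1667.17 g.
At 61.96% yield, actual mass of Na2CO3 = 1667.17 × 0.6196 = 1032.98 g.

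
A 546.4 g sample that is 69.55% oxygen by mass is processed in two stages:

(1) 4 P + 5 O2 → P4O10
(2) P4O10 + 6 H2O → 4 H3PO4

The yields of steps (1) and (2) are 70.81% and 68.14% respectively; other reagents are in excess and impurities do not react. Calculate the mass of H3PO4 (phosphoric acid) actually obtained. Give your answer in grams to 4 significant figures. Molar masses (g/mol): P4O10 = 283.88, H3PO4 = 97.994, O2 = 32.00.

449.2 g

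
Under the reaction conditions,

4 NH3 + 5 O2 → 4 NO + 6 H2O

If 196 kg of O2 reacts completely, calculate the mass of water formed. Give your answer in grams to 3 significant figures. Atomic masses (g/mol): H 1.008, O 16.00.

M(O2) = 2(16.00) = 32.00 g/mol.
M(H2O) = 2(1.008) + 16.00 = 18.016 g/mol.
Convert: 196 kg = 196000 g.
n(O2) = 196000 g / 32.00 g/mol = 6125 mol.
From the equation the O2:H2O mole ratio is 5:6, so n(H2O) = 6125 × 6/5 = 7350 mol.
Mass of H2O = 7350 mol × 18.016 g/mol = 132400 g.

132000 g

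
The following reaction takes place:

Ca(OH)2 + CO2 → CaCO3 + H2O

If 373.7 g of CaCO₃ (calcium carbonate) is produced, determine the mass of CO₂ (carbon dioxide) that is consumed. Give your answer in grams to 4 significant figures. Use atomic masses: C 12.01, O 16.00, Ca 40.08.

M(CaCO3) = 40.08 + 12.01 + 3(16.00) = 100.09 g/mol.
M(CO2) = 12.01 + 2(16.00) = 44.01 g/mol.
n(CaCO3) = 373.70 g / 100.09 g/mol = 3.7336 mol.
From the equation the CaCO3:CO2 mole ratio is 1:1, so n(CO2) = 3.7336 × 1/1 = 3.7336 mol.
Mass of CO2 = 3.7336 mol × 44.01 g/mol = 164.32 g.

164.3 g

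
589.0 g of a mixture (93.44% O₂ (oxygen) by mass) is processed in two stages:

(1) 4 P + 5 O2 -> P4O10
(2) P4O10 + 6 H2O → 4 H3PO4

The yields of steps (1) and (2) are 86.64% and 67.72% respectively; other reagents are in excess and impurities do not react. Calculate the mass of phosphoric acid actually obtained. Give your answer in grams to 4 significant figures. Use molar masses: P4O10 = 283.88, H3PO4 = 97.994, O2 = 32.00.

Pure O2 = 589.0 × 0.9344 = 550.36 g.
n(O2) = 550.36 / 32.00 = 17.199 mol.
Step 1 (O2:P4O10 = 5:1): theoretical n(P4O10) = 3.4398 mol; at 86.64% yield, n(P4O10) = 2.9802 mol.
Step 2 (P4O10:H3PO4 = 1:4): theoretical n(H3PO4) = 11.921 mol, so theoretical mass = 11.921 × 97.994 = 1168.2 g.
At 67.72% yield, actual mass of H3PO4 = 1168.2 × 0.6772 = 791.08 g.

791.1 g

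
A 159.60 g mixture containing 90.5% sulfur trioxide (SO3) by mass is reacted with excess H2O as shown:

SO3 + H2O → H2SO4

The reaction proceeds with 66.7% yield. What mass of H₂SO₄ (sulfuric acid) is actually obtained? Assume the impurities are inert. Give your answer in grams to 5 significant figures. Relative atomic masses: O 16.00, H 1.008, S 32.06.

118.02 g

Pure SO3 available = 159.60 g × 0.905 = 144.438 g.
M(SO3) = 32.06 + 3(16.00) = 80.06 g/mol.
M(H2SO4) = 2(1.008) + 32.06 + 4(16.00) = 98.076 g/mol.
n(SO3) = 144.438 g / 80.06 g/mol = 1.80412 mol.
From the equation the SO3:H2SO4 mole ratio is 1:1, so n(H2SO4) = 1.80412 × 1/1 = 1.80412 mol.
Mass of H2SO4 = 1.80412 mol × 98.076 g/mol = 176.941 g.
Actual mass collected = 176.941 g × 0.667 = 118.020 g.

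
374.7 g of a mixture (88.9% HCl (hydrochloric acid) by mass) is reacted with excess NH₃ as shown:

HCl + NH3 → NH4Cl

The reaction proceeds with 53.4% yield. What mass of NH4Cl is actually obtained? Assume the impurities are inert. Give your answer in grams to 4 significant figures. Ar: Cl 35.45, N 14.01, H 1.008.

Pure HCl available = 374.7 g × 0.889 = 333.11 g.
M(HCl) = 1.008 + 35.45 = 36.458 g/mol.
M(NH4Cl) = 14.01 + 4(1.008) + 35.45 = 53.492 g/mol.
n(HCl) = 333.11 g / 36.458 g/mol = 9.1368 mol.
From the equation the HCl:NH4Cl mole ratio is 1:1, so n(NH4Cl) = 9.1368 × 1/1 = 9.1368 mol.
Mass of NH4Cl = 9.1368 mol × 53.492 g/mol = 488.74 g.
Actual mass collected = 488.74 g × 0.534 = 260.99 g.

261.0 g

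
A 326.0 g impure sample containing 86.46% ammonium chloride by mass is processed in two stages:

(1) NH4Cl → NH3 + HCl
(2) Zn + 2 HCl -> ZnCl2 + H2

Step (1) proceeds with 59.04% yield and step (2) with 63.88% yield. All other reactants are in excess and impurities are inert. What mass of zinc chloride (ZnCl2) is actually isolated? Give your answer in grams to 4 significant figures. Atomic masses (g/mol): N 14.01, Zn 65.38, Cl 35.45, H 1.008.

Pure NH4Cl = 326.0 × 0.8646 = 281.86 g.
M(NH4Cl) = 14.01 + 4(1.008) + 35.45 = 53.492 g/mol.
M(ZnCl2) = 65.38 + 2(35.45) = 136.28 g/mol.
n(NH4Cl) = 281.86 / 53.492 = 5.2692 mol.
Step 1 (NH4Cl:HCl = 1:1): theoretical n(HCl) = 5.2692 mol; at 59.04% yield, n(HCl) = 3.1109 mol.
Step 2 (HCl:ZnCl2 = 2:1): theoretical n(ZnCl2) = 1.5555 mol, so theoretical mass = 1.5555 × 136.28 = 211.98 g.
At 63.88% yield, actual mass of ZnCl2 = 211.98 × 0.6388 = 135.41 g.

135.4 g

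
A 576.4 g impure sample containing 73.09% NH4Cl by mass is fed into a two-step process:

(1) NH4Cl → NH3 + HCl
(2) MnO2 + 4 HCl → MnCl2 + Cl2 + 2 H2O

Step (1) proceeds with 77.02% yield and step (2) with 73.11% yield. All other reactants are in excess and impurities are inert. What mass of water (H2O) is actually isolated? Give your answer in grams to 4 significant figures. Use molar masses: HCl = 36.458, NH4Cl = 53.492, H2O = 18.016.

Pure NH4Cl = 576.4 × 0.7309 = 421.29 g.
n(NH4Cl) = 421.29 / 53.492 = 7.8758 mol.
Step 1 (NH4Cl:HCl = 1:1): theoretical n(HCl) = 7.8758 mol; at 77.02% yield, n(HCl) = 6.0659 mol.
Step 2 (HCl:H2O = 4:2): theoretical n(H2O) = 3.0330 mol, so theoretical mass = 3.0330 × 18.016 = 54.642 g.
At 73.11% yield, actual mass of H2O = 54.642 × 0.7311 = 39.949 g.

39.95 g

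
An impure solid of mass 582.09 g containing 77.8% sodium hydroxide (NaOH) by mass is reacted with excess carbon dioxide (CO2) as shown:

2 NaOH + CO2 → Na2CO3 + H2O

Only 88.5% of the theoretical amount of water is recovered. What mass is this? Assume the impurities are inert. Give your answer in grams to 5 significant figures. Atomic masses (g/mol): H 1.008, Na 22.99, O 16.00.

90.262 g

Pure NaOH available = 582.09 g × 0.778 = 452.866 g.
M(NaOH) = 22.99 + 16.00 + 1.008 = 39.998 g/mol.
M(H2O) = 2(1.008) + 16.00 = 18.016 g/mol.
n(NaOH) = 452.866 g / 39.998 g/mol = 11.3222 mol.
From the equation the NaOH:H2O mole ratio is 2:1, so n(H2O) = 11.3222 × 1/2 = 5.66111 mol.
Mass of H2O = 5.66111 mol × 18.016 g/mol = 101.991 g.
Actual mass collected = 101.991 g × 0.885 = 90.2616 g.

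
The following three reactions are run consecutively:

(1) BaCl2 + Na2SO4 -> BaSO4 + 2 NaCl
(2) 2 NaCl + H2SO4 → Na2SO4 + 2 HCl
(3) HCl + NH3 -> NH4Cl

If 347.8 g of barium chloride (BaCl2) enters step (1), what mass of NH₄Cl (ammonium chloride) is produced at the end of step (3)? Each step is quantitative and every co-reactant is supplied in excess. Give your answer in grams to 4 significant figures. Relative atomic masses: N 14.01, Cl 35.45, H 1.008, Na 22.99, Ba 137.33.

M(BaCl2) = 137.33 + 2(35.45) = 208.23 g/mol.
M(NH4Cl) = 14.01 + 4(1.008) + 35.45 = 53.492 g/mol.
n(BaCl2) = 347.8 / 208.23 = 1.6703 mol.
Reaction (1): BaCl2→NaCl ratio 1:2 ⇒ n(NaCl) = 3.3405 mol.
Reaction (2): NaCl→HCl ratio 2:2 ⇒ n(HCl) = 3.3405 mol.
Reaction (3): HCl→NH4Cl ratio 1:1 ⇒ n(NH4Cl) = 3.3405 mol.
Mass of NH4Cl = 3.3405 × 53.492 = 178.69 g.

178.7 g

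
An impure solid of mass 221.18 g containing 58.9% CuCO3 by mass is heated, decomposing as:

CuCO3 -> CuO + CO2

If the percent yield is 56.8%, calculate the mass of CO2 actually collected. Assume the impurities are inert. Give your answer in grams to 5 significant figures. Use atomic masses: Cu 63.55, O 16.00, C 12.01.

26.356 g

Pure CuCO3 available = 221.18 g × 0.589 = 130.275 g.
M(CuCO3) = 63.55 + 12.01 + 3(16.00) = 123.56 g/mol.
M(CO2) = 12.01 + 2(16.00) = 44.01 g/mol.
n(CuCO3) = 130.275 g / 123.56 g/mol = 1.05435 mol.
From the equation the CuCO3:CO2 mole ratio is 1:1, so n(CO2) = 1.05435 × 1/1 = 1.05435 mol.
Mass of CO2 = 1.05435 mol × 44.01 g/mol = 46.4018 g.
Actual mass collected = 46.4018 g × 0.568 = 26.3562 g.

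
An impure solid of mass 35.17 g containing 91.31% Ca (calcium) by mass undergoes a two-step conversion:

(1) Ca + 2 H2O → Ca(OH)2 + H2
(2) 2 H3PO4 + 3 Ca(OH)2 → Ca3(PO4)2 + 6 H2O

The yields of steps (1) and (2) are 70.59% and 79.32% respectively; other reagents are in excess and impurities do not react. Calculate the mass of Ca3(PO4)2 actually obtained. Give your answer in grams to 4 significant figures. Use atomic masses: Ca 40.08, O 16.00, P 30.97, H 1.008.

Pure Ca = 35.17 × 0.9131 = 32.114 g.
M(Ca) = 40.08 g/mol.
M(Ca3(PO4)2) = 3(40.08) + 2(30.97) + 8(16.00) = 310.18 g/mol.
n(Ca) = 32.114 / 40.08 = 0.80124 mol.
Step 1 (Ca:Ca(OH)2 = 1:1): theoretical n(Ca(OH)2) = 0.80124 mol; at 70.59% yield, n(Ca(OH)2) = 0.56560 mol.
Step 2 (Ca(OH)2:Ca3(PO4)2 = 3:1): theoretical n(Ca3(PO4)2) = 0.18853 mol, so theoretical mass = 0.18853 × 310.18 = 58.479 g.
At 79.32% yield, actual mass of Ca3(PO4)2 = 58.479 × 0.7932 = 46.385 g.

46.39 g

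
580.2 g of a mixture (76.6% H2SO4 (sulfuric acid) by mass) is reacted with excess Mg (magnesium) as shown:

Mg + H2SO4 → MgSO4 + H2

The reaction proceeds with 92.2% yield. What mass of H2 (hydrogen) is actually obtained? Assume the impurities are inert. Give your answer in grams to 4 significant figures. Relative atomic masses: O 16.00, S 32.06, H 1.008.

8.423 g

Pure H2SO4 available = 580.2 g × 0.766 = 444.43 g.
M(H2SO4) = 2(1.008) + 32.06 + 4(16.00) = 98.076 g/mol.
M(H2) = 2(1.008) = 2.016 g/mol.
n(H2SO4) = 444.43 g / 98.076 g/mol = 4.5315 mol.
From the equation the H2SO4:H2 mole ratio is 1:1, so n(H2) = 4.5315 × 1/1 = 4.5315 mol.
Mass of H2 = 4.5315 mol × 2.016 g/mol = 9.1355 g.
Actual mass collected = 9.1355 g × 0.922 = 8.4230 g.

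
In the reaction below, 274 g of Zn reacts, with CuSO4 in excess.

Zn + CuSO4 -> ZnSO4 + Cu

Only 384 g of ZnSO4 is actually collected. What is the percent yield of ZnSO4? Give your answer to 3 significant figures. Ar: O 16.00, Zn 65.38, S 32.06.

M(Zn) = 65.38 g/mol.
M(ZnSO4) = 65.38 + 32.06 + 4(16.00) = 161.44 g/mol.
n(Zn) = 274.0 g / 65.38 g/mol = 4.191 mol.
From the equation the Zn:ZnSO4 mole ratio is 1:1, so n(ZnSO4) = 4.191 × 1/1 = 4.191 mol.
Mass of ZnSO4 = 4.191 mol × 161.44 g/mol = 676.6 g.
This is the theoretical yield. Percent yield = 384 g / 676.6 g × 100% = 56.76%.

56.8 %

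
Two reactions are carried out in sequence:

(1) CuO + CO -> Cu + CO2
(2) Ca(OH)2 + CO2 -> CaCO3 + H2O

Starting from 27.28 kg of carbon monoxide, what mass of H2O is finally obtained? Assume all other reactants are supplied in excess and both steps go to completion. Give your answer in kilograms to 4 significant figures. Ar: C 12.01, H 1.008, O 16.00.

17.55 kg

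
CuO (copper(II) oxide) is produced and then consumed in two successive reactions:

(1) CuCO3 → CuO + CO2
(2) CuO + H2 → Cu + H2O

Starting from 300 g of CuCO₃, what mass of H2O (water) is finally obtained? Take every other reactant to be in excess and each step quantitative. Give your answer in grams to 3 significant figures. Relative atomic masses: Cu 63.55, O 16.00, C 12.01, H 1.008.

M(CuCO3) = 63.55 + 12.01 + 3(16.00) = 123.56 g/mol.
M(H2O) = 2(1.008) + 16.00 = 18.016 g/mol.
n(CuCO3) = 300.0 / 123.56 = 2.428 mol.
Step 1 gives a 1:1 ratio of CuCO3 to CuO, so n(CuO) = 2.428 mol.
In step 2 the CuO:H2O ratio is 1:1, so n(H2O) = 2.428 mol.
Mass of H2O = 2.428 × 18.016 = 43.74 g.

43.7 g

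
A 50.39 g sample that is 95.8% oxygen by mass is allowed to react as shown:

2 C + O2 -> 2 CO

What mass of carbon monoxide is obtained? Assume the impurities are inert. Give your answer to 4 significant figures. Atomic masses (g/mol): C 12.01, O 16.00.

84.51 g

Mass of pure O2 = 50.39 g × 0.958 = 48.274 g.
M(O2) = 2(16.00) = 32.00 g/mol.
M(CO) = 12.01 + 16.00 = 28.01 g/mol.
n(O2) = 48.274 g / 32.00 g/mol = 1.5086 mol.
From the equation the O2:CO mole ratio is 1:2, so n(CO) = 1.5086 × 2/1 = 3.0171 mol.
Mass of CO = 3.0171 mol × 28.01 g/mol = 84.509 g.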